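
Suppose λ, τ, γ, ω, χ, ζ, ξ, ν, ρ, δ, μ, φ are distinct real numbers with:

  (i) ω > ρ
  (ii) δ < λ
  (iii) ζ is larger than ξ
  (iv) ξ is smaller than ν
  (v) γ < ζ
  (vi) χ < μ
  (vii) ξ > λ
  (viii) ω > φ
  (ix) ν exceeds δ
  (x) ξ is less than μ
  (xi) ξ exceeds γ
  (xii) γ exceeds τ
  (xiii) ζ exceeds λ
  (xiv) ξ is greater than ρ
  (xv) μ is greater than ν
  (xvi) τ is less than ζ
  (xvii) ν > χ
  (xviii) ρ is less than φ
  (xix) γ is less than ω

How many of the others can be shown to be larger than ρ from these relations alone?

6

Directly above ρ: ξ, φ, ω.
One step further: ζ, ν, μ (6 so far).
Nothing else is reachable above ρ; 6 in all.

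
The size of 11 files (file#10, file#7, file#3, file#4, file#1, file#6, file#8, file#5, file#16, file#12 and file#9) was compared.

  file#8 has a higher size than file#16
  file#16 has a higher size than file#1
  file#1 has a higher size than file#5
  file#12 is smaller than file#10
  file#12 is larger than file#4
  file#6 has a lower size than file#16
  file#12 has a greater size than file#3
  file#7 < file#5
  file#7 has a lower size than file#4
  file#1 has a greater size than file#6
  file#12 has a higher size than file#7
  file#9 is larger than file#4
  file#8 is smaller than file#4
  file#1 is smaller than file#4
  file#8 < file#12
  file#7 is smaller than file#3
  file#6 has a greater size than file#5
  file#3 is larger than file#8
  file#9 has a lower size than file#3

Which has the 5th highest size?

Piecing the relations together gives one ordering: file#7 < file#5 < file#6 < file#1 < file#16 < file#8 < file#4 < file#9 < file#3 < file#12 < file#10.
The 5th largest is file#4.

file#4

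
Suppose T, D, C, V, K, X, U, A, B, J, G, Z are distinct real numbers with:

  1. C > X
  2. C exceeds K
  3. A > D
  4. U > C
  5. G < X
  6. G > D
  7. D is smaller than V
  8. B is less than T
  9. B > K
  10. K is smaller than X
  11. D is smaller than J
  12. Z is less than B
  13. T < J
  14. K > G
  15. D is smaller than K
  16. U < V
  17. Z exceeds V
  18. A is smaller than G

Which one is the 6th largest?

U

Piecing the relations together gives one ordering: D < A < G < K < X < C < U < V < Z < B < T < J.
The 6th largest is U.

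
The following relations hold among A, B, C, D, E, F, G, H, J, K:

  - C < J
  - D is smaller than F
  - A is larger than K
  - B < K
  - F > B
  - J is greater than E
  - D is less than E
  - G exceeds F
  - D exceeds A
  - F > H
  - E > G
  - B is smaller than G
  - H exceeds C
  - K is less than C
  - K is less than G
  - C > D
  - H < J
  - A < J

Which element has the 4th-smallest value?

Piecing the relations together gives one ordering: B < K < A < D < C < H < F < G < E < J.
Counting 4 from the smallest end gives D.

D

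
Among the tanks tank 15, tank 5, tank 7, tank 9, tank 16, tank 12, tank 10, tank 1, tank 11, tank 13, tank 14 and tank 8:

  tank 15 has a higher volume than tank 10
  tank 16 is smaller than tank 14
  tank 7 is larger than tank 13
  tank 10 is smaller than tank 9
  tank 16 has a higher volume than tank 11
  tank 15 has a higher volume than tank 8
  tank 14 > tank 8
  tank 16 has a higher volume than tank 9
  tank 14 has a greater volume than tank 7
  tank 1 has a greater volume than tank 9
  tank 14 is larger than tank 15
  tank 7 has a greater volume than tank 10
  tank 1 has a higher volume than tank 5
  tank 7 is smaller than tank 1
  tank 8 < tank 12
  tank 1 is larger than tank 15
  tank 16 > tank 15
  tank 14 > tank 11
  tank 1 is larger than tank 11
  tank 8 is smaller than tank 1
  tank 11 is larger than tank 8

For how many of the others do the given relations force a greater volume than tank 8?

6

Directly above tank 8: tank 11, tank 15, tank 12, tank 1, tank 14.
One step further: tank 16 (6 so far).
No other element is forced above tank 8 by the given relations, so the count is 6.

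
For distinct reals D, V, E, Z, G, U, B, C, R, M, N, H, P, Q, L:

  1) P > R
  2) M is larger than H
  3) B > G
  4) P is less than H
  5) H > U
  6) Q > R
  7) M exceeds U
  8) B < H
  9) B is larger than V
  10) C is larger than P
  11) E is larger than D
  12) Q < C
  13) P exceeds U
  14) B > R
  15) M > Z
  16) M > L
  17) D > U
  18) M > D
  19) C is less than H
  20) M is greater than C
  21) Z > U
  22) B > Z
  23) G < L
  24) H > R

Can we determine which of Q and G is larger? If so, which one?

undetermined

Following every chain through G: above G we get L, B, H, M.
Q is not reached, and no chain runs the other way from Q to G.
So the given relations leave the order of G and Q undetermined.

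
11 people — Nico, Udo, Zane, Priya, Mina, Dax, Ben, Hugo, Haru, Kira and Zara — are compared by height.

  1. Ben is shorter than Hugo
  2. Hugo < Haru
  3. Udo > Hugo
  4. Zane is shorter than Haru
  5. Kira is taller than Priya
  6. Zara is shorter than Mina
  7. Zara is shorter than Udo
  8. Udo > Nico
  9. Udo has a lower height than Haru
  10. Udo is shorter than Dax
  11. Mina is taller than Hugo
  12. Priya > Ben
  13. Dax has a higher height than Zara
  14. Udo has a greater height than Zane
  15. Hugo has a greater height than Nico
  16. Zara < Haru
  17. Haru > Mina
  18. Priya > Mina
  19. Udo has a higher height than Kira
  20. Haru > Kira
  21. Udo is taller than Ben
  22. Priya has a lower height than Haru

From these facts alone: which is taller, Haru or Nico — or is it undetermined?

Nico < Hugo and Hugo < Mina give Nico < Mina.
Then Mina < Priya extends the chain to Priya.
With Priya < Kira: Nico < Hugo < Mina < Priya < Kira.
Then Kira < Udo extends the chain to Udo.
Then Udo < Haru extends the chain to Haru.
So Haru is taller.

Haru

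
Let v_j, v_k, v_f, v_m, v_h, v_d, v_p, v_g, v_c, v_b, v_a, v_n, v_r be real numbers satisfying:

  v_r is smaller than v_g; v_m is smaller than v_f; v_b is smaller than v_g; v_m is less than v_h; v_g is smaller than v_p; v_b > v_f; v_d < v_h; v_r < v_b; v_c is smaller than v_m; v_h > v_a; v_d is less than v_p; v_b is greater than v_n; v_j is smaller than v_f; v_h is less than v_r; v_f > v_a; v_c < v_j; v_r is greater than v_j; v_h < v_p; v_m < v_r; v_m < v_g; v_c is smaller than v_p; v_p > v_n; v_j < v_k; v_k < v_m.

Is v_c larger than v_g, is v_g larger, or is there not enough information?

v_g

Chaining the given relations: v_c < v_j < v_k < v_m < v_h < v_r < v_b < v_g.
So v_g is larger.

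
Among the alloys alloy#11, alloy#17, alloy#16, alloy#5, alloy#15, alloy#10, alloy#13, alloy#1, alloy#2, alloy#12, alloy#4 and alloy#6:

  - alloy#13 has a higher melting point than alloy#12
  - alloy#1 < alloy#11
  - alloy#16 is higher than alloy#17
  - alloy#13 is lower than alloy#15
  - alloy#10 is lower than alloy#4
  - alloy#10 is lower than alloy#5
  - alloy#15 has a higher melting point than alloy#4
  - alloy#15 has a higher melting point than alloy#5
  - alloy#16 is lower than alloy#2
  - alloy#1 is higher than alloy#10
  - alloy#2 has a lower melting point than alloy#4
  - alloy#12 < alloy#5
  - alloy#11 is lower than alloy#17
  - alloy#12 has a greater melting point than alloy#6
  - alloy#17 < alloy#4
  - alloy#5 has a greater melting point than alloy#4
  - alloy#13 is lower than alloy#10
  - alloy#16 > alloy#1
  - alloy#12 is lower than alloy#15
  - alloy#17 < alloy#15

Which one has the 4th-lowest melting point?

alloy#10

The consecutive relations fix a unique order: alloy#6 < alloy#12 < alloy#13 < alloy#10 < alloy#1 < alloy#11 < alloy#17 < alloy#16 < alloy#2 < alloy#4 < alloy#5 < alloy#15.
The 4th smallest is alloy#10.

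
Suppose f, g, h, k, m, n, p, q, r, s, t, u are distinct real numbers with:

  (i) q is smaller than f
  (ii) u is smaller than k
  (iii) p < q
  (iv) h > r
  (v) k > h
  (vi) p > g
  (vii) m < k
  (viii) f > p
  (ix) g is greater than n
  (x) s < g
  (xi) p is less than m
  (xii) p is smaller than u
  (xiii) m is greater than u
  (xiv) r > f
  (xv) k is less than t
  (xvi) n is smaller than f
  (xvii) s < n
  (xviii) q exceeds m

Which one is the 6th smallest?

m

Piecing the relations together gives one ordering: s < n < g < p < u < m < q < f < r < h < k < t.
Counting 6 from the smallest end gives m.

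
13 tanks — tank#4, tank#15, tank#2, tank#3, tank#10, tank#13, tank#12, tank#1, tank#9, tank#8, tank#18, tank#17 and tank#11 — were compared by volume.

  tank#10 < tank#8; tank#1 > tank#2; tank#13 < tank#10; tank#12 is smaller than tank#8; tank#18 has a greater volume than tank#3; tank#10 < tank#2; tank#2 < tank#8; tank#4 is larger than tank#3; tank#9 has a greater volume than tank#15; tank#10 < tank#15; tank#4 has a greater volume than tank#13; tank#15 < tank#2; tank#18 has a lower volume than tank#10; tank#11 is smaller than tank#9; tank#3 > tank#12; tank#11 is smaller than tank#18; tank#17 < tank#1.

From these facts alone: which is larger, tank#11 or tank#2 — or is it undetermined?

tank#11 < tank#18 and tank#18 < tank#10 give tank#11 < tank#10.
Then tank#10 < tank#15 extends the chain to tank#15.
Then tank#15 < tank#2 extends the chain to tank#2.
So tank#2 is larger.

tank#2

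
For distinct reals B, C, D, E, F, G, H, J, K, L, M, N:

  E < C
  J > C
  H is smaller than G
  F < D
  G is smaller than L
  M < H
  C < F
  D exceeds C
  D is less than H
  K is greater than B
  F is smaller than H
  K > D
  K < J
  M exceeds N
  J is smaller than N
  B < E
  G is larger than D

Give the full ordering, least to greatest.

The consecutive links are each given: B < E; E < C; C < F; F < D; D < K; K < J; J < N; N < M; M < H; H < G; G < L.

B < E < C < F < D < K < J < N < M < H < G < L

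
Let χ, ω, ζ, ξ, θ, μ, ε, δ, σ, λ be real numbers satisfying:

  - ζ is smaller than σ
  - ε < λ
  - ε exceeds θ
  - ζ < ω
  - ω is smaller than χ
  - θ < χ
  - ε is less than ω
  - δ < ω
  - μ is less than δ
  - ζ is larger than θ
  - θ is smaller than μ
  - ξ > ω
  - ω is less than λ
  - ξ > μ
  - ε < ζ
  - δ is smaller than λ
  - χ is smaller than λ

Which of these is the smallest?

Chaining upward from θ: directly above it, μ, ε, ζ, χ; then δ, ω, σ, λ, ξ.
That covers every other element, and nothing is given below θ, so θ is the smallest.

θ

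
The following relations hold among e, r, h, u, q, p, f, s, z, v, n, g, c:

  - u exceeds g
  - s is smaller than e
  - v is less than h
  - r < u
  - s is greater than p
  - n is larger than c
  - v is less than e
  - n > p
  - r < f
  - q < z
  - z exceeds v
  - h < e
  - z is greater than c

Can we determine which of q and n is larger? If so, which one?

Following every chain through n: below n we get c, p.
q is not reached, and no chain runs the other way from q to n.
So the given relations leave the order of n and q undetermined.

undetermined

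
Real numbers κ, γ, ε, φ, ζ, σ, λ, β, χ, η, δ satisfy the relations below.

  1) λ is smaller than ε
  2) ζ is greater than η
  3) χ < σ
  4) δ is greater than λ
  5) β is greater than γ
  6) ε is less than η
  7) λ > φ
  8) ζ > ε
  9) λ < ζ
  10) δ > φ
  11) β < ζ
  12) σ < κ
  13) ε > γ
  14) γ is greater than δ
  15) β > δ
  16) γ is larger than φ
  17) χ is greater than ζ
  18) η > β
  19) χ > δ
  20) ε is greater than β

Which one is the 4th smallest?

Chaining the given pairs: φ < λ < δ < γ < β < ε < η < ζ < χ < σ < κ.
Counting 4 from the smallest end gives γ.

γ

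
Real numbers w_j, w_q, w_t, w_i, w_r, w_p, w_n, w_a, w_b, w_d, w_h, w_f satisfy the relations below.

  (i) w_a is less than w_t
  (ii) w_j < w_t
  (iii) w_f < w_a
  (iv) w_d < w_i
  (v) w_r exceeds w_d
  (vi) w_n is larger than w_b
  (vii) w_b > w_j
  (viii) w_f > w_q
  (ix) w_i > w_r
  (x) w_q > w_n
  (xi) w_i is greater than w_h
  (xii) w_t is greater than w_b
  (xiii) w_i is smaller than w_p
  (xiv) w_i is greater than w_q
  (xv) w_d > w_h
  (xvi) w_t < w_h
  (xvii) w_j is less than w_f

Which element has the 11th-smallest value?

The consecutive relations fix a unique order: w_j < w_b < w_n < w_q < w_f < w_a < w_t < w_h < w_d < w_r < w_i < w_p.
The 11th smallest is w_i.

w_i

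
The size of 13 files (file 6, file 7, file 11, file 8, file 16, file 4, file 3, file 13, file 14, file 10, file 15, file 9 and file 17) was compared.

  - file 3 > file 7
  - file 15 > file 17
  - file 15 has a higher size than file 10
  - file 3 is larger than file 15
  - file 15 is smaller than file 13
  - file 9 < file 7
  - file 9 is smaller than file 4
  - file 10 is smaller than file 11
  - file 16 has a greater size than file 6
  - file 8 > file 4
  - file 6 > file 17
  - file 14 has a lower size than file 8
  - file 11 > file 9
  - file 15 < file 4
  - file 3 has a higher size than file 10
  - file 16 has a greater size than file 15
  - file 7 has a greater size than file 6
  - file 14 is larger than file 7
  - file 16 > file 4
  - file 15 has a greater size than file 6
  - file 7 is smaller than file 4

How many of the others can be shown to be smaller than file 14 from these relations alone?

4

From file 14 the given relations immediately reach file 7.
From those, file 9, file 6 — 3 in total.
From those, file 17 — 4 in total.
No other element is forced below file 14 by the given relations, so the count is 4.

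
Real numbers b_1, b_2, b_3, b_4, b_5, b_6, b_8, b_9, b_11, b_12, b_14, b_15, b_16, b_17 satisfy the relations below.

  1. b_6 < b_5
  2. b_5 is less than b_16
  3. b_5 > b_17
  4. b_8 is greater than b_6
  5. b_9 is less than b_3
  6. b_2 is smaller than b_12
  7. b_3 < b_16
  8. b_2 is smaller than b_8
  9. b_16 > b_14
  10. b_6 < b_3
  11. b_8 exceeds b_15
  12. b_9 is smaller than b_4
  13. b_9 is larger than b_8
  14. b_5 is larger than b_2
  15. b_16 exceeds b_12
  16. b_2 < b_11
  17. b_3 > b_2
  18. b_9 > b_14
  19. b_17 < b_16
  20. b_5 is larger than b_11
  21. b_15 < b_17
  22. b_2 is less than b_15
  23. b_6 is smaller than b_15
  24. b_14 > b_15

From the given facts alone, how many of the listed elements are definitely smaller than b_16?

The elements the relations force below b_16 are b_2, b_6, b_15, b_8, b_14, b_9, b_17, b_12, b_3, b_11, b_5 — no chain reaches any other.
That is 11.

11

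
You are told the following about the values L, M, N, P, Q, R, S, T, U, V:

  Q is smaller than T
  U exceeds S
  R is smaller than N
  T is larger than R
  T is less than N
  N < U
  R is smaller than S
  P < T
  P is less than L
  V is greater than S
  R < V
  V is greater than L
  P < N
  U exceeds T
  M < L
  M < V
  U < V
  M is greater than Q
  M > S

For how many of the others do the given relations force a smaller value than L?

5

From L the given relations immediately reach P, M.
From those, S, Q — 4 in total.
From those, R — 5 in total.
No other element is forced below L by the given relations, so the count is 5.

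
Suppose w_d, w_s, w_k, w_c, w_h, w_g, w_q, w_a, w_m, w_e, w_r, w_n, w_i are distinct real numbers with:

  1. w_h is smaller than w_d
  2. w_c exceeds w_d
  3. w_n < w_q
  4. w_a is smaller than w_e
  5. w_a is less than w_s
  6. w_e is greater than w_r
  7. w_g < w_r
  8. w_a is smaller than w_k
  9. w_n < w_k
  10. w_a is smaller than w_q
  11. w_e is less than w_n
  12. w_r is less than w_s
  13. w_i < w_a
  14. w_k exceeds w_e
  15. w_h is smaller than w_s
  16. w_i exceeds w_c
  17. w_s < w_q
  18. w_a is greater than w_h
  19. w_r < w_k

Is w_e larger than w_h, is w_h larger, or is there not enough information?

w_e

The relevant relations are w_h < w_d; w_d < w_c; w_c < w_i; w_i < w_a; w_a < w_e.
Chaining these gives w_h < w_d < w_c < w_i < w_a < w_e.
So w_e is larger.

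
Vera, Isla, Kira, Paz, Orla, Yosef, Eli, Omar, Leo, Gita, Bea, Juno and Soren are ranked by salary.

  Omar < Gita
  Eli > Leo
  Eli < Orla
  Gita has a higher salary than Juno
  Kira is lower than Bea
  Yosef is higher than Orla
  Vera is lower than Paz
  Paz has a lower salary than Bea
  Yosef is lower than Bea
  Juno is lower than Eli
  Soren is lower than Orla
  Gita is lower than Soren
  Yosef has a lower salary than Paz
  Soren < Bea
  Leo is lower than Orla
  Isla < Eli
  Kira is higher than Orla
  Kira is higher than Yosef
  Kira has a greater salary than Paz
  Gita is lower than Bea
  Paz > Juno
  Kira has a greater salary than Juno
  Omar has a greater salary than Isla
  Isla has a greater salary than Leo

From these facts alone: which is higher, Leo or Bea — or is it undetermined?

Link the given pairs in sequence: Leo < Isla; Isla < Omar; Omar < Gita; Gita < Soren; Soren < Orla; Orla < Yosef; Yosef < Paz; Paz < Kira; Kira < Bea.
Together: Leo < Isla < Omar < Gita < Soren < Orla < Yosef < Paz < Kira < Bea.
So Bea is higher.

Bea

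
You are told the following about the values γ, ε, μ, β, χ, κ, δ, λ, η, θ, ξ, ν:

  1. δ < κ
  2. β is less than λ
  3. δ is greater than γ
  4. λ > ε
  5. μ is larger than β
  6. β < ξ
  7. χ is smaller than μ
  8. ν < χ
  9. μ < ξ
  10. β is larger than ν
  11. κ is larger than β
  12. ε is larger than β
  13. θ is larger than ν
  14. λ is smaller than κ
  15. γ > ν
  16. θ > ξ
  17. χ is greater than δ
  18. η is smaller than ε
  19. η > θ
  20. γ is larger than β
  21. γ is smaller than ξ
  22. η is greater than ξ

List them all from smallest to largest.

Each adjacent pair is fixed by a given relation: ν < β; β < γ; γ < δ; δ < χ; χ < μ; μ < ξ; ξ < θ; θ < η; η < ε; ε < λ; λ < κ. Chaining them end to end gives the full order.

ν < β < γ < δ < χ < μ < ξ < θ < η < ε < λ < κ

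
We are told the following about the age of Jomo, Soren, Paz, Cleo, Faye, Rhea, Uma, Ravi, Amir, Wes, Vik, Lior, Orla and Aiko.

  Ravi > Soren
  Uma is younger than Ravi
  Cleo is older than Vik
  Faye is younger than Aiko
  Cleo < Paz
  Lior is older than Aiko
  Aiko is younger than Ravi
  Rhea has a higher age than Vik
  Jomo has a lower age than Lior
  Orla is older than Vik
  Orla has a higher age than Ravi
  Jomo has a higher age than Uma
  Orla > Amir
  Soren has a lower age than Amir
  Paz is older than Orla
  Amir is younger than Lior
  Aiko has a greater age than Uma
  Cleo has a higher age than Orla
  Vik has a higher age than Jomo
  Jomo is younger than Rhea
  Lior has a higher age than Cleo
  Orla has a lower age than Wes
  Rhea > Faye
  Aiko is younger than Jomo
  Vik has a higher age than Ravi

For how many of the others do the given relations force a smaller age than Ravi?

From Ravi the given relations immediately reach Uma, Aiko, Soren.
From those, Faye — 4 in total.
Nothing else is reachable below Ravi; 4 in all.

4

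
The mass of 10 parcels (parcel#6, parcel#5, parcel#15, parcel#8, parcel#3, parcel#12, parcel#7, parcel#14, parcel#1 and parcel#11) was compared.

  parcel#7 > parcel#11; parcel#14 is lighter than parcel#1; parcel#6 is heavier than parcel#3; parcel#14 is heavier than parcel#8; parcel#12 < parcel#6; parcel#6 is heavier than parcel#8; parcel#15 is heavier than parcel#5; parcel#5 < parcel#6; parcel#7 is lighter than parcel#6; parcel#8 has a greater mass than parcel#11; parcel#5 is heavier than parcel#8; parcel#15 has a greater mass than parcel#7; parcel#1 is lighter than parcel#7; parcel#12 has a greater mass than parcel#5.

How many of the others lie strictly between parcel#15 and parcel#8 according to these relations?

The relations place parcel#8 below parcel#15. An element lies strictly between them when it is forced above parcel#8 and also forced below parcel#15.
Above parcel#8: {parcel#14, parcel#5, parcel#1, parcel#12, parcel#7, parcel#6}. Below parcel#15: {parcel#11, parcel#14, parcel#5, parcel#1, parcel#7}.
Intersection: {parcel#14, parcel#5, parcel#1, parcel#7} — 4.

4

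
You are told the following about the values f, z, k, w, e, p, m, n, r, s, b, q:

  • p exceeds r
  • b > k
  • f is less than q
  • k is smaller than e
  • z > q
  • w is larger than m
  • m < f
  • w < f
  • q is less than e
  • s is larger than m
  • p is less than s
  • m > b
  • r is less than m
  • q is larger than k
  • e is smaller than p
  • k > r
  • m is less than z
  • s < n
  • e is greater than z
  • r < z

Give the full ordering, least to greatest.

r < k < b < m < w < f < q < z < e < p < s < n

The consecutive links are each given: r < k; k < b; b < m; m < w; w < f; f < q; q < z; z < e; e < p; p < s; s < n.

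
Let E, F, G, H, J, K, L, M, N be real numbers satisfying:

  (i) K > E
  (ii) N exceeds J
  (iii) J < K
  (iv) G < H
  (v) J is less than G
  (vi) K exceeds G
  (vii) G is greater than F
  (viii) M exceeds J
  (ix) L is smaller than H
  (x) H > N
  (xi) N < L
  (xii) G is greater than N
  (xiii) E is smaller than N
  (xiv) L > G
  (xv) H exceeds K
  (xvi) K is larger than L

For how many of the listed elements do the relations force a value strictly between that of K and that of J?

3

Chaining upward from J reaches: N, G, L, H, M.
Chaining downward from K reaches: E, F, N, G, L.
Strictly between J and K are those in both lists: N, G, L — 3 elements.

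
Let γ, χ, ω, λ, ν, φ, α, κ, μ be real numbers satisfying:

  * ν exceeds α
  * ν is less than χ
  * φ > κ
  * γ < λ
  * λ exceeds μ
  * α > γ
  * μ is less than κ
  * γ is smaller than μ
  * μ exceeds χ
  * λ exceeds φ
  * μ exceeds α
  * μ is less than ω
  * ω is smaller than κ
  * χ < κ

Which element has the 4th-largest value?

Chaining the given pairs: γ < α < ν < χ < μ < ω < κ < φ < λ.
Counting 4 from the largest end gives ω.

ω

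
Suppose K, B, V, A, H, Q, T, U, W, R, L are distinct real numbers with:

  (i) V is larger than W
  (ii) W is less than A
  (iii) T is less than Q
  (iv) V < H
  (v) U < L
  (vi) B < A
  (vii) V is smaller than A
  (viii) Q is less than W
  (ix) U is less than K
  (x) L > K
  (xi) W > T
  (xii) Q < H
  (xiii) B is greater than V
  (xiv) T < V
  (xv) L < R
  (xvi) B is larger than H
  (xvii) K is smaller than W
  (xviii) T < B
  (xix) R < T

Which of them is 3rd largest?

H

Piecing the relations together gives one ordering: U < K < L < R < T < Q < W < V < H < B < A.
Counting 3 from the largest end gives H.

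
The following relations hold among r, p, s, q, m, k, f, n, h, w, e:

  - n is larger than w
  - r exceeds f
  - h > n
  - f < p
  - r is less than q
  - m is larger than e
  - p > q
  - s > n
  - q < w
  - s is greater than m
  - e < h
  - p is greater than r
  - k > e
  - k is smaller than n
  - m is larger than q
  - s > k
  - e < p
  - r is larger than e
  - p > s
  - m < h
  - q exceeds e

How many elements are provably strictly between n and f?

Chaining upward from f reaches: r, q, w, m, s, h, p.
Chaining downward from n reaches: e, r, q, k, w.
Strictly between f and n are those in both lists: r, q, w — 3 elements.

3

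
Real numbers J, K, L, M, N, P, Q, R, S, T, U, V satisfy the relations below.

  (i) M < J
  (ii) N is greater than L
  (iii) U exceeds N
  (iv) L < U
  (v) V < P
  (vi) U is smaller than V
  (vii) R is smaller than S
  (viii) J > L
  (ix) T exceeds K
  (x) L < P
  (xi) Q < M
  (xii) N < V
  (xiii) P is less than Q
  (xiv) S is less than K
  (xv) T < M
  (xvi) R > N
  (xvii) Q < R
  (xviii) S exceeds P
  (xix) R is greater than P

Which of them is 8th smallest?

S

Piecing the relations together gives one ordering: L < N < U < V < P < Q < R < S < K < T < M < J.
The 8th smallest is S.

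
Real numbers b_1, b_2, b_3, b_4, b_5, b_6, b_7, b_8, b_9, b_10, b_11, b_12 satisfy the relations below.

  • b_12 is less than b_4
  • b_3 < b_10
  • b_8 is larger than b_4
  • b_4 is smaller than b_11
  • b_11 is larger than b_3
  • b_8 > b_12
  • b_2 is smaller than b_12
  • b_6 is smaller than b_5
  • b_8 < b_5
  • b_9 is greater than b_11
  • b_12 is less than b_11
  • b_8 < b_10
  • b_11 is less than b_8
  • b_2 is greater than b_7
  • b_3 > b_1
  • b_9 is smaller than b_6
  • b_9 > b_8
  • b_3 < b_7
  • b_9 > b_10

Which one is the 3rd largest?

Chaining the given pairs: b_1 < b_3 < b_7 < b_2 < b_12 < b_4 < b_11 < b_8 < b_10 < b_9 < b_6 < b_5.
Counting 3 from the largest end gives b_9.

b_9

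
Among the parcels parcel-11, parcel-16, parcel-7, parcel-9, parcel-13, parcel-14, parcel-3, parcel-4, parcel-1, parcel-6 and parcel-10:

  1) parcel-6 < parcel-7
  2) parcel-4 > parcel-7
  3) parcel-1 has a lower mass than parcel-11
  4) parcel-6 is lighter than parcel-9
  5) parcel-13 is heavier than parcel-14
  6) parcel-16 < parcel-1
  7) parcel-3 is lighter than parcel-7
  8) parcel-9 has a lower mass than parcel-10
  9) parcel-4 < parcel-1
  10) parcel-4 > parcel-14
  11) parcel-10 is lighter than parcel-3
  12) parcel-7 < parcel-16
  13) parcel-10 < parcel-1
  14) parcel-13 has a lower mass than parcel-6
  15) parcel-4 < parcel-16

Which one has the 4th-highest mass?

parcel-4

Chaining the given pairs: parcel-14 < parcel-13 < parcel-6 < parcel-9 < parcel-10 < parcel-3 < parcel-7 < parcel-4 < parcel-16 < parcel-1 < parcel-11.
The 4th largest is parcel-4.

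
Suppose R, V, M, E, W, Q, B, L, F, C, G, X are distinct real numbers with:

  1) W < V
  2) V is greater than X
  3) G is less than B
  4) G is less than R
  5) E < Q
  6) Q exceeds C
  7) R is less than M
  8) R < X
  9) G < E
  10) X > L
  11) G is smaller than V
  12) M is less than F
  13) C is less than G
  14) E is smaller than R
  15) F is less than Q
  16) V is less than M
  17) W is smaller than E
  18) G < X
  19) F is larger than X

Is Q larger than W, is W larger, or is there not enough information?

Q

Chaining the given relations: W < E < R < X < V < M < F < Q.
So Q is larger.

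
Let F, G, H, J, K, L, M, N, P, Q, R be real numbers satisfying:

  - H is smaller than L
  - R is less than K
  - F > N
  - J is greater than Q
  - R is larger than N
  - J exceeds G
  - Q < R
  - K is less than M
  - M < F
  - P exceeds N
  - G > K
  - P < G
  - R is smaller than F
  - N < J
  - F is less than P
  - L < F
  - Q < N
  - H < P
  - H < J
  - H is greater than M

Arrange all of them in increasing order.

Q < N < R < K < M < H < L < F < P < G < J

Nothing is placed below Q, so it is least; from there Q < N; N < R; R < K; K < M; M < H; H < L; L < F; F < P; P < G; G < J, each given directly.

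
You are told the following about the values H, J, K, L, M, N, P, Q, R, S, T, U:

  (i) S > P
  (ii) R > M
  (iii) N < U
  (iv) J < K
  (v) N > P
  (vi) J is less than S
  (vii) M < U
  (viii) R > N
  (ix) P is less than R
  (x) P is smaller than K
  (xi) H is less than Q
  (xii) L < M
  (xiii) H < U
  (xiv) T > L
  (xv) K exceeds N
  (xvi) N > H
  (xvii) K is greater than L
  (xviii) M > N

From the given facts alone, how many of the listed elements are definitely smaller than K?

From K the given relations immediately reach L, J, P, N.
From those, H — 5 in total.
No other element is forced below K by the given relations, so the count is 5.

5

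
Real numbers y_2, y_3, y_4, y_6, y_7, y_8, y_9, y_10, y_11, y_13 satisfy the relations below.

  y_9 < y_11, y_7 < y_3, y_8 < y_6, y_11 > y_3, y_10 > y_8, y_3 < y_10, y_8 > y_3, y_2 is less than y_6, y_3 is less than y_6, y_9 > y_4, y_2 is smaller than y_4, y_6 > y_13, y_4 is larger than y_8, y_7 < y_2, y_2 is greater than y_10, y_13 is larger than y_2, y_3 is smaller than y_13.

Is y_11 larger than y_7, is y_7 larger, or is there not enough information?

The relevant relations are y_7 < y_3; y_3 < y_8; y_8 < y_10; y_10 < y_2; y_2 < y_4; y_4 < y_9; y_9 < y_11.
Chaining these gives y_7 < y_3 < y_8 < y_10 < y_2 < y_4 < y_9 < y_11.
So y_11 is larger.

y_11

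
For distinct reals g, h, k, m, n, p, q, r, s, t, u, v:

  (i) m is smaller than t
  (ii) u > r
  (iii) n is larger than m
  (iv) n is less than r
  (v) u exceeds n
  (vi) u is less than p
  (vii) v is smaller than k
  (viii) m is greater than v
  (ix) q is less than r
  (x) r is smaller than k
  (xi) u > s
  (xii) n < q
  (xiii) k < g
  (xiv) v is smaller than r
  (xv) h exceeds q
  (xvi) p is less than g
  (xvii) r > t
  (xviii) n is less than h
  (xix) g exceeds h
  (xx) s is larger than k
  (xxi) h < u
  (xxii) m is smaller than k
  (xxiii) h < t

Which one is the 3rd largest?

u

Chaining the given pairs: v < m < n < q < h < t < r < k < s < u < p < g.
Counting 3 from the largest end gives u.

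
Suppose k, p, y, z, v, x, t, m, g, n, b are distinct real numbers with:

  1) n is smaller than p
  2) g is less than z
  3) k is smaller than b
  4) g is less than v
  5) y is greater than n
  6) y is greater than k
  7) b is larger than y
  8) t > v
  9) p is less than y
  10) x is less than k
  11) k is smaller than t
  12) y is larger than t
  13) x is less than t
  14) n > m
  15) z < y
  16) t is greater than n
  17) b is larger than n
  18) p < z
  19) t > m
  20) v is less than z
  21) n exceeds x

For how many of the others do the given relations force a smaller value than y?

Directly below y: n, p, k, t, z.
One step further: x, g, m, v (9 so far).
Nothing else is reachable below y; 9 in all.

9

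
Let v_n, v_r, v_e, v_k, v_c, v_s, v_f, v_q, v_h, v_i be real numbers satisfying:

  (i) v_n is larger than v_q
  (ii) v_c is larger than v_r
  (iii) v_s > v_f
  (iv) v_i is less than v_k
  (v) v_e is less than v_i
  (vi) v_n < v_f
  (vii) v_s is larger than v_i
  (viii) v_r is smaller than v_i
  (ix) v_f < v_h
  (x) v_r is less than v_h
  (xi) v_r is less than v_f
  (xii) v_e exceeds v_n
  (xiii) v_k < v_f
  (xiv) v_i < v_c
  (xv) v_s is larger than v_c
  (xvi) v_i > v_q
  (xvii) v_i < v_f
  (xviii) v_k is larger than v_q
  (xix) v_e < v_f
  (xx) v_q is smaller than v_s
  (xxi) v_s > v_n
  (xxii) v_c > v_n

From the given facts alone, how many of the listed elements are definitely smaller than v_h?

7

From v_h the given relations immediately reach v_r, v_f.
From those, v_n, v_e, v_i, v_k — 6 in total.
From those, v_q — 7 in total.
No other element is forced below v_h by the given relations, so the count is 7.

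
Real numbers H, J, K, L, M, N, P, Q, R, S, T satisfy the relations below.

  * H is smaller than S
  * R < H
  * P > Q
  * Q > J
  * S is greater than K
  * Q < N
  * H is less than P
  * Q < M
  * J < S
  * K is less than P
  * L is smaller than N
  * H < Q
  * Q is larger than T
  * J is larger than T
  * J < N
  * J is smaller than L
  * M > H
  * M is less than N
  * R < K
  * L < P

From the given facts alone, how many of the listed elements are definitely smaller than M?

5

Directly below M: H, Q.
One step further: R, T, J (5 so far).
Nothing else is reachable below M; 5 in all.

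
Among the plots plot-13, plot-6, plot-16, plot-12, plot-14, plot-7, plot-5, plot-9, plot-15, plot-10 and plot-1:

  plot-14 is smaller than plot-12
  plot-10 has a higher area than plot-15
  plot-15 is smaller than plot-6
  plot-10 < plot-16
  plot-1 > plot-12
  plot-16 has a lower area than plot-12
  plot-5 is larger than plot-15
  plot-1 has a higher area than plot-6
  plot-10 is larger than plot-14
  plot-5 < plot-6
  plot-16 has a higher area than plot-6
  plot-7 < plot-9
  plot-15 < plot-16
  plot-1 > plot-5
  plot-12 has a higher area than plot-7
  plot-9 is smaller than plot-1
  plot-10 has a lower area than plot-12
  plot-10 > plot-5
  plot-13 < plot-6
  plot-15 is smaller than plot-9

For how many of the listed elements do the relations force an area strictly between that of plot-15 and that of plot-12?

The relations place plot-15 below plot-12. An element lies strictly between them when it is forced above plot-15 and also forced below plot-12.
Above plot-15: {plot-5, plot-6, plot-10, plot-16, plot-9, plot-1}. Below plot-12: {plot-14, plot-13, plot-5, plot-6, plot-10, plot-7, plot-16}.
Intersection: {plot-5, plot-6, plot-10, plot-16} — 4.

4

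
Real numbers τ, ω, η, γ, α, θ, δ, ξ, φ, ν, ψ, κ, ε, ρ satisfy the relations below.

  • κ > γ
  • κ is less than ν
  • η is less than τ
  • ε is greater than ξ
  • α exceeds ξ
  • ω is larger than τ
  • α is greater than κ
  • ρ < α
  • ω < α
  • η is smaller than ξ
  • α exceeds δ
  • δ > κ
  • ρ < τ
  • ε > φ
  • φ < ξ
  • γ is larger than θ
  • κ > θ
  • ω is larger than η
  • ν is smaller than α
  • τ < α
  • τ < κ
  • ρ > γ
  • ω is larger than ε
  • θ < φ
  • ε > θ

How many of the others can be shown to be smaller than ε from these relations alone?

The elements the relations force below ε are θ, η, φ, ξ — no chain reaches any other.
That is 4.

4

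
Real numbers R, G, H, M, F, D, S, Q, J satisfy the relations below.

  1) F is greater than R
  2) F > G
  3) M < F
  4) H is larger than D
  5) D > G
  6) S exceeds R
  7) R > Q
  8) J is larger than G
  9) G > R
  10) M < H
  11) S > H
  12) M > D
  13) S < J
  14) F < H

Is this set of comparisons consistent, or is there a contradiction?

consistent

Every relation is compatible with Q < R < G < D < M < F < H < S < J; the set is consistent.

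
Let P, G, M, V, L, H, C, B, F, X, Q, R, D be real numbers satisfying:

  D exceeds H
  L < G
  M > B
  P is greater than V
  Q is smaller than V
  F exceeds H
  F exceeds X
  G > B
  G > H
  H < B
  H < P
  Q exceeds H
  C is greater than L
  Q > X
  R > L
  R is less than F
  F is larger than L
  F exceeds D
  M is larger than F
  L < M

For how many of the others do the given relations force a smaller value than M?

7

From M the given relations immediately reach L, B, F.
From those, X, H, D, R — 7 in total.
Nothing else is reachable below M; 7 in all.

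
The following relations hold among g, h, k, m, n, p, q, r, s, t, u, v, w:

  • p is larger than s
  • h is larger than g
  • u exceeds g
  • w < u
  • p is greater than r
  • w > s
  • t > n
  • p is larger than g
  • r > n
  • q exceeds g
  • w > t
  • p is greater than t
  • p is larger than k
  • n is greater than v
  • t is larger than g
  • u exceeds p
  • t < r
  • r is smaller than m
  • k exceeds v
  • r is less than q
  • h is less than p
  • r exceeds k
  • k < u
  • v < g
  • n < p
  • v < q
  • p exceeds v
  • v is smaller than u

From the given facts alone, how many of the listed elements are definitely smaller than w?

Directly below w: t, s.
One step further: g, n (4 so far).
One step further: v (5 so far).
No other element is forced below w by the given relations, so the count is 5.

5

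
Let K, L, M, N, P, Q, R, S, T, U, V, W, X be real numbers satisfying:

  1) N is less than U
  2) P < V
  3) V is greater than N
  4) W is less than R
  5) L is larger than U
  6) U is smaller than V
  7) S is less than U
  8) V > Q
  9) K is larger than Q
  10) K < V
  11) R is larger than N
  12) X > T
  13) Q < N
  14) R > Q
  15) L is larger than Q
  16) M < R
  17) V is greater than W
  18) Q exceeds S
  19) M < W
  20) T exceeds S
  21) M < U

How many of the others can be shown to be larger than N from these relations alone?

From N the given relations immediately reach U, V, R.
From those, L — 4 in total.
No other element is forced above N by the given relations, so the count is 4.

4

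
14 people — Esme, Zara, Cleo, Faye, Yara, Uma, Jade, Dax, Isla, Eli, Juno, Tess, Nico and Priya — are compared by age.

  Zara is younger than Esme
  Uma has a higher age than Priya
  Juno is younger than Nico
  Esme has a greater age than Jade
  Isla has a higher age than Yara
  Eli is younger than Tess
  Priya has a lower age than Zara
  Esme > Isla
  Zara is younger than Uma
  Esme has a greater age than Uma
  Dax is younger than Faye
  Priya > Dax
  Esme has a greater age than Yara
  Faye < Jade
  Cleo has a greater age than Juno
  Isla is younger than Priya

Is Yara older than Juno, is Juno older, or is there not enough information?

undetermined

Following every chain through Juno: above Juno we get Nico, Cleo.
Yara is not reached, and no chain runs the other way from Yara to Juno.
So the given relations leave the order of Juno and Yara undetermined.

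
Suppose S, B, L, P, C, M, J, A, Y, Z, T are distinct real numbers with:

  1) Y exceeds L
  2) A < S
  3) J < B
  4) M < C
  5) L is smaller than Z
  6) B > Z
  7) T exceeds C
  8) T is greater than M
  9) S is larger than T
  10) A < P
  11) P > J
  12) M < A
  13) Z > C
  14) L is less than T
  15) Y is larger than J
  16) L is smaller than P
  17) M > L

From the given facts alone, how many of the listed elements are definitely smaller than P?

4

Directly below P: L, A, J.
One step further: M (4 so far).
No other element is forced below P by the given relations, so the count is 4.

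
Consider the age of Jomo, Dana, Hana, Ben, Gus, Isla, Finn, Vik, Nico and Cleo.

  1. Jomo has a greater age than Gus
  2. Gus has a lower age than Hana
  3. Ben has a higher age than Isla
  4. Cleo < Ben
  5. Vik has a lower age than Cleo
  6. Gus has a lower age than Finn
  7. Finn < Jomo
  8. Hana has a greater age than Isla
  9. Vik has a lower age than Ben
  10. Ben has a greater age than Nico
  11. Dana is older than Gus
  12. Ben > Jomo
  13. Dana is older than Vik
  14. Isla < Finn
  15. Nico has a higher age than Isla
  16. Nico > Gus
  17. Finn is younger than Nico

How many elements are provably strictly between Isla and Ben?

3

Chaining upward from Isla reaches: Finn, Nico, Jomo, Hana.
Chaining downward from Ben reaches: Vik, Cleo, Gus, Finn, Nico, Jomo.
Strictly between Isla and Ben are those in both lists: Finn, Nico, Jomo — 3 elements.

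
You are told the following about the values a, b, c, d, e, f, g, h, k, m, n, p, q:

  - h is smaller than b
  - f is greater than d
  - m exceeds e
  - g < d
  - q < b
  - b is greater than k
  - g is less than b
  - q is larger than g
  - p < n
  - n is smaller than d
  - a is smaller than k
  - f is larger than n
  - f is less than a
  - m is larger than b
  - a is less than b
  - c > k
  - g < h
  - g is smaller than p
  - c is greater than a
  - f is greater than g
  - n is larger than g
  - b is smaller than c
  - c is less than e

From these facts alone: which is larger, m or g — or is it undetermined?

m

g < p and p < n give g < n.
With n < d: g < p < n < d.
Then d < f extends the chain to f.
With f < a: g < p < n < d < f < a.
Then a < k extends the chain to k.
Then k < b extends the chain to b.
With b < c: g < p < n < d < f < a < k < b < c.
With c < e: g < p < n < d < f < a < k < b < c < e.
With e < m: g < p < n < d < f < a < k < b < c < e < m.
So m is larger.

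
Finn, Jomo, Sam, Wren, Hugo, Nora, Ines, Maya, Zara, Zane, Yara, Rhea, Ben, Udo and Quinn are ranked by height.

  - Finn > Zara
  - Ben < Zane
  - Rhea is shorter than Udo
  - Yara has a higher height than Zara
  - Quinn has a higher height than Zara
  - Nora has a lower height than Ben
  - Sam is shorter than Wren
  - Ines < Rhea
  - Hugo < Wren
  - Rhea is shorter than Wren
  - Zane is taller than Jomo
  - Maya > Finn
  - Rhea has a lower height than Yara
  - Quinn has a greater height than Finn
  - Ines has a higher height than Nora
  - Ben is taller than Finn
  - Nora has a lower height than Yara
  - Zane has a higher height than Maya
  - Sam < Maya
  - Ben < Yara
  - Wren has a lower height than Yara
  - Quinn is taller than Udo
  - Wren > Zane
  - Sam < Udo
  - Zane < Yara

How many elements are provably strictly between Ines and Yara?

2

The relations place Ines below Yara. An element lies strictly between them when it is forced above Ines and also forced below Yara.
Above Ines: {Rhea, Wren, Udo, Quinn}. Below Yara: {Jomo, Nora, Hugo, Zara, Sam, Rhea, Finn, Ben, Maya, Zane, Wren}.
Intersection: {Rhea, Wren} — 2.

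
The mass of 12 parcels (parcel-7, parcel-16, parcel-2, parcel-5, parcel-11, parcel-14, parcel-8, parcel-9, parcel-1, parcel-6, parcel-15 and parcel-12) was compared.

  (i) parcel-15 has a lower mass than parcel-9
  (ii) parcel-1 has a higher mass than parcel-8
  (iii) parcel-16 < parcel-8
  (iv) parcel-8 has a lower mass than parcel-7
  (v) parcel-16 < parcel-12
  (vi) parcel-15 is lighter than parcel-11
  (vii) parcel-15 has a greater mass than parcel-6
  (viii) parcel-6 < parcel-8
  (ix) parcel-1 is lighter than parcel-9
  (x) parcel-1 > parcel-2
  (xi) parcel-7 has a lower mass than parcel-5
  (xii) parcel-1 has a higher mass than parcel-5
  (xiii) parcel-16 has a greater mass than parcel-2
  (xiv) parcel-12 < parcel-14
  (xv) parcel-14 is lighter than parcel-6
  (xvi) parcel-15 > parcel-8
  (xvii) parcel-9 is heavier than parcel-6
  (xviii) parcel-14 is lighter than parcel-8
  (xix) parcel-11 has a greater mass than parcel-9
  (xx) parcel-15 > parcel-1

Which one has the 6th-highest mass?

Piecing the relations together gives one ordering: parcel-2 < parcel-16 < parcel-12 < parcel-14 < parcel-6 < parcel-8 < parcel-7 < parcel-5 < parcel-1 < parcel-15 < parcel-9 < parcel-11.
Counting 6 from the largest end gives parcel-7.

parcel-7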